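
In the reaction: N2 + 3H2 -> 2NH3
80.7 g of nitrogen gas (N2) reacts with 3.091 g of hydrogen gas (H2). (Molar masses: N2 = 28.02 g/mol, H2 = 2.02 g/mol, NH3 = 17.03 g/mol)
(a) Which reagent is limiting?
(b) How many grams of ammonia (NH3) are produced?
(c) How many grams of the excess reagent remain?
(a) H2, (b) 17.37 g, (c) 66.41 g

Moles of N2 = 80.7 g ÷ 28.02 g/mol = 2.88009 mol
Moles of H2 = 3.091 g ÷ 2.02 g/mol = 1.5302 mol
Moles ÷ coefficient: N2: 2.88009/1 = 2.88, H2: 1.5302/3 = 0.5101
(a) H2 has the smaller value, so H2 is the limiting reagent.
(b) Moles of NH3 = 1.5302 mol H2 × (2/3) = 1.02013 mol; mass = 1.02013 mol × 17.03 g/mol = 17.37 g
(c) N2 consumed = 1.5302 × (1/3) = 0.510066 mol; remaining = 2.88009 − 0.510066 = 2.37002 mol; mass = 2.37002 mol × 28.02 g/mol = 66.41 g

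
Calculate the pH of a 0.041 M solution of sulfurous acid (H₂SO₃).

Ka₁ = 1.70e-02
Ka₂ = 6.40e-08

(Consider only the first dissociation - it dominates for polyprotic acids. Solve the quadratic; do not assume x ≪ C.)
pH = 1.72

x² + Ka₁·x − Ka₁·C = 0 with Ka₁ = 1.70e-02, C = 0.041.
x = (−Ka₁ + √(Ka₁² + 4·Ka₁·C))/2 = 1.9235e-02 M, so pH = 1.72.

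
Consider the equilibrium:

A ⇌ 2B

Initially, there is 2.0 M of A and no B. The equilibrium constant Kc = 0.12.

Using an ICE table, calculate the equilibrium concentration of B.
[B] = 0.461 M

ICE: [A] = 2.0 − x, [B] = 2x.
Kc = (2x)²/(2.0 − x) = 0.12 ⇒ 4x² + 0.12x − 0.24 = 0.
x = (−0.12 + √(0.12² + 4·4·0.24))/(2·4) = (−0.12 + √3.8544)/8 = 0.23041.
[B] = 2x = 0.461 M.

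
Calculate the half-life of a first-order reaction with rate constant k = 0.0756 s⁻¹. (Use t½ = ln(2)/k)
9.17 s

t½ = ln(2)/k = 0.6931/0.0756 = 9.17 s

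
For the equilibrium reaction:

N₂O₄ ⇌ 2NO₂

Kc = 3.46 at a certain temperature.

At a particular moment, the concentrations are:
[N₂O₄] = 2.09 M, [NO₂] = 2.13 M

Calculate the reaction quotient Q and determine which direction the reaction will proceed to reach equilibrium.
Q = 2.171, Q < K, reaction proceeds forward (toward products)

Q = ([NO₂]^2) / ([N₂O₄])
  = ((2.13)^2) / ((2.09)) = 4.5369/2.09 = 2.171
Since Q = 2.171 < Kc = 3.46, the reaction proceeds forward (toward products) to reach equilibrium.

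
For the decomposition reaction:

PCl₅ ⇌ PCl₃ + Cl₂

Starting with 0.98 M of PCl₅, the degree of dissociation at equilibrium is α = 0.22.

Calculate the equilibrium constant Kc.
K_c = 0.0608

x = α·[A]₀ = 0.22 × 0.98 = 0.2156 M dissociated.
At eq: [PCl₅] = 0.98 − 0.2156 = 0.7644 M; [PCl₃] = [Cl₂] = x = 0.2156 M.
Kc = [PCl₃][Cl₂]/[PCl₅] = (0.2156)²/0.7644 = 0.06081.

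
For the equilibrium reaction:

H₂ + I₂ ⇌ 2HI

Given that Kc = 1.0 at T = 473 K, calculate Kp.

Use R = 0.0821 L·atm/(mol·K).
K_p = 1.0000

Δn = (moles gaseous products) − (moles gaseous reactants) = 0
T = 473 K; RT = 0.0821 × 473 = 38.8333
Kp = Kc·(RT)^Δn = 1.0 × (38.8333)^0 = 1.0 × 1 = 1.0000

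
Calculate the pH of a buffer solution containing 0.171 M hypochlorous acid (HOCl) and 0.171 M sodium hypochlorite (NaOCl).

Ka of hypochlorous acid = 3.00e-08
pH = 7.52

pKa = -log(3.00e-08) = 7.52. pH = pKa + log([A⁻]/[HA]) = 7.52 + log(0.171/0.171)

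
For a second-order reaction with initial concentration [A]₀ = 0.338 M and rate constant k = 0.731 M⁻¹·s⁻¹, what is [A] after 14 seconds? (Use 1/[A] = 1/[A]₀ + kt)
0.0758 M

1/[A] = 1/[A]₀ + k·t = 1/0.338 + (0.731)·(14) = 2.9586 + 10.2340 = 13.1926
[A] = 1/13.1926 = 0.0758 M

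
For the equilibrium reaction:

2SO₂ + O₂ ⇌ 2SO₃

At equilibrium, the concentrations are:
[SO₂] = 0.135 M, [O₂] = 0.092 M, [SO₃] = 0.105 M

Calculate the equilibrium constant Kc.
K_c = 6.5754

Kc = ([SO₃]^2) / ([SO₂]^2 × [O₂])
   = ((0.105)^2) / ((0.135)^2·(0.092))
   = 0.011025 / 0.0016767 = 6.5754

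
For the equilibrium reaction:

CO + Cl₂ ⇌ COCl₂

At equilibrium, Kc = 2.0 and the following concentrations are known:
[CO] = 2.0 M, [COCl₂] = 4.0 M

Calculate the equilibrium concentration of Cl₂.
[Cl₂] = 1.0000 M

Kc = ([COCl₂]) / ([CO] × [Cl₂]) = 2.0
[Cl₂]^1 = (product terms)/(Kc · other reactant terms) = 4 / (2.0 · 2) = 1
[Cl₂] = 1.0000 M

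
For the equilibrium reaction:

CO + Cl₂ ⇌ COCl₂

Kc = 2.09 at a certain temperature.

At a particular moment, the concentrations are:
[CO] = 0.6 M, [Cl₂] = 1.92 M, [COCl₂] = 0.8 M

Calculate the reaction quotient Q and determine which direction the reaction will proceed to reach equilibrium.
Q = 0.694, Q < K, reaction proceeds forward (toward products)

Q = ([COCl₂]) / ([CO] × [Cl₂])
  = ((0.8)) / ((0.6)·(1.92)) = 0.8/1.152 = 0.6944
Since Q = 0.6944 < Kc = 2.09, the reaction proceeds forward (toward products) to reach equilibrium.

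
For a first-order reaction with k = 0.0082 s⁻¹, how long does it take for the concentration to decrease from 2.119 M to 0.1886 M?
295.01 s

From ln[A] = ln[A]₀ - k·t: t = ln([A]₀/[A])/k = ln(2.119/0.1886)/0.0082 = ln(11.2354)/0.0082 = 2.4191/0.0082 = 295.01 s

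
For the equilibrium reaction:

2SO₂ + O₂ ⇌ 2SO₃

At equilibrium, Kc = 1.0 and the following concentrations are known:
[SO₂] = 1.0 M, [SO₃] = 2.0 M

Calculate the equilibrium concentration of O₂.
[O₂] = 4.0000 M

Kc = ([SO₃]^2) / ([SO₂]^2 × [O₂]) = 1.0
[O₂]^1 = (product terms)/(Kc · other reactant terms) = 4 / (1.0 · 1) = 4
[O₂] = 4.0000 M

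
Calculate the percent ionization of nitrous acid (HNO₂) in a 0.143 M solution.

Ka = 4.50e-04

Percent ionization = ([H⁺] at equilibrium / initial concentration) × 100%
Percent ionization = 5.45%

Let x = [H⁺]. Ka = x²/(C - x) ⇒ x² + (4.50e-04)x - (4.50e-04)(0.143) = 0. x = 7.8000e-03. Percent = (7.8000e-03/0.143) × 100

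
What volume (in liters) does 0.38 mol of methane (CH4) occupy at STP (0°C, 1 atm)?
At STP, 1 mol of gas occupies 22.4 L
Volume = 0.38 mol × 22.4 L/mol = 8.51 L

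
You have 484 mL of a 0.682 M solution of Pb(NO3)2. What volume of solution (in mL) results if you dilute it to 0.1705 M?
Using M₁V₁ = M₂V₂:
0.682 × 484 = 0.1705 × V₂
V₂ = (0.682 × 484) / 0.1705 = 1936 mL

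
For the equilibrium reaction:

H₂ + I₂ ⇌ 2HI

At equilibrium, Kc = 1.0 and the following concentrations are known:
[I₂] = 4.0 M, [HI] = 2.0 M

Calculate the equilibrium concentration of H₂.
[H₂] = 1.0000 M

Kc = ([HI]^2) / ([H₂] × [I₂]) = 1.0
[H₂]^1 = (product terms)/(Kc · other reactant terms) = 4 / (1.0 · 4) = 1
[H₂] = 1.0000 M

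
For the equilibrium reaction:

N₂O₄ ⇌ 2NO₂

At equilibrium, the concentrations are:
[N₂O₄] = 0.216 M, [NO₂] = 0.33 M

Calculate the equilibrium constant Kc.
K_c = 0.5042

Kc = ([NO₂]^2) / ([N₂O₄])
   = ((0.33)^2) / ((0.216))
   = 0.1089 / 0.216 = 0.5042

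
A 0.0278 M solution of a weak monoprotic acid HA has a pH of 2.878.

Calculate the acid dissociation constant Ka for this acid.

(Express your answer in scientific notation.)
K_a = 6.62e-05

[H⁺] = 10^(−pH) = 10^(−2.878) = 1.324e-03 M. For HA ⇌ H⁺ + A⁻, Ka = x²/(C − x) = (1.324e-03)²/(0.0278 − 1.324e-03) = 6.62e-05.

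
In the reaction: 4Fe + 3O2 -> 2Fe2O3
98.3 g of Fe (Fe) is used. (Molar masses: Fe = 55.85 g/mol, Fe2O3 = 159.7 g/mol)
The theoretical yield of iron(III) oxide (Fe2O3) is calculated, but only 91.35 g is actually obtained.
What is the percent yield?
Moles of Fe = 98.3 g ÷ 55.85 g/mol = 1.76007 mol
Mole ratio: 2 mol Fe2O3 / 4 mol Fe
Moles of Fe2O3 = 1.76007 × (2/4) = 0.880036 mol
Theoretical yield = 0.880036 mol × 159.7 g/mol = 140.54 g
Actual yield = 91.35 g
Percent yield = (91.35 / 140.54) × 100% = 65.0%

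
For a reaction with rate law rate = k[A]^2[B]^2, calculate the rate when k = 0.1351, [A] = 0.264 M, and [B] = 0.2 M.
0.0003766 M/s

rate = k·[A]^2·[B]^2 = 0.1351·(0.264)^2·(0.2)^2 = 0.1351·0.069696·0.04 = 0.0003766 M/s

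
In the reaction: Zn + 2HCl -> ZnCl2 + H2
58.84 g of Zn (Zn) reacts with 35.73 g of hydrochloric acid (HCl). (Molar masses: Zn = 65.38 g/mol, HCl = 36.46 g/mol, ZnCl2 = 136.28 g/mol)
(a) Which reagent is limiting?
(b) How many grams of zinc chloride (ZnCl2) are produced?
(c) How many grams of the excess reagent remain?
(a) HCl, (b) 66.78 g, (c) 26.8 g

Moles of Zn = 58.84 g ÷ 65.38 g/mol = 0.899969 mol
Moles of HCl = 35.73 g ÷ 36.46 g/mol = 0.979978 mol
Moles ÷ coefficient: Zn: 0.899969/1 = 0.9, HCl: 0.979978/2 = 0.49
(a) HCl has the smaller value, so HCl is the limiting reagent.
(b) Moles of ZnCl2 = 0.979978 mol HCl × (1/2) = 0.489989 mol; mass = 0.489989 mol × 136.28 g/mol = 66.78 g
(c) Zn consumed = 0.979978 × (1/2) = 0.489989 mol; remaining = 0.899969 − 0.489989 = 0.40998 mol; mass = 0.40998 mol × 65.38 g/mol = 26.8 g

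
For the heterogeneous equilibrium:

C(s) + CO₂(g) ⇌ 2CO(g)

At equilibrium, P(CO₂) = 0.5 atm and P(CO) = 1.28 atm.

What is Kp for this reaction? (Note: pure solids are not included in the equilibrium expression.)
K_p = 3.277

Solid C is excluded.
Kp = P(CO)²/P(CO₂) = (1.28)²/0.5 = 1.638/0.5 = 3.277.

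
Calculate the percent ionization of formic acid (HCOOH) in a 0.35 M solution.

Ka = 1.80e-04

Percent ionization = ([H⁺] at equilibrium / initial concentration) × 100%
Percent ionization = 2.24%

Let x = [H⁺]. Ka = x²/(C - x) ⇒ x² + (1.80e-04)x - (1.80e-04)(0.35) = 0. x = 7.8478e-03. Percent = (7.8478e-03/0.35) × 100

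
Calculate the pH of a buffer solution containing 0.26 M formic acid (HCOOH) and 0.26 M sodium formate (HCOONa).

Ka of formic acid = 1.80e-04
pH = 3.74

pKa = -log(1.80e-04) = 3.74. pH = pKa + log([A⁻]/[HA]) = 3.74 + log(0.26/0.26)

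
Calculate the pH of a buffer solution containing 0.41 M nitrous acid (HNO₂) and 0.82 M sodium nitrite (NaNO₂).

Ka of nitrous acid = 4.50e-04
pH = 3.65

pKa = -log(4.50e-04) = 3.35. pH = pKa + log([A⁻]/[HA]) = 3.35 + log(0.82/0.41)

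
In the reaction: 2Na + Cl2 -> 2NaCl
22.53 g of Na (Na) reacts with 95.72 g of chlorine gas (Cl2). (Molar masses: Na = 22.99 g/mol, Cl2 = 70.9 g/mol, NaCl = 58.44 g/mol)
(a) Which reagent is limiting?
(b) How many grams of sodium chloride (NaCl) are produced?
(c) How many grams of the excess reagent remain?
(a) Na, (b) 57.27 g, (c) 60.98 g

Moles of Na = 22.53 g ÷ 22.99 g/mol = 0.979991 mol
Moles of Cl2 = 95.72 g ÷ 70.9 g/mol = 1.35007 mol
Moles ÷ coefficient: Na: 0.979991/2 = 0.49, Cl2: 1.35007/1 = 1.35
(a) Na has the smaller value, so Na is the limiting reagent.
(b) Moles of NaCl = 0.979991 mol Na × (2/2) = 0.979991 mol; mass = 0.979991 mol × 58.44 g/mol = 57.27 g
(c) Cl2 consumed = 0.979991 × (1/2) = 0.489996 mol; remaining = 1.35007 − 0.489996 = 0.860075 mol; mass = 0.860075 mol × 70.9 g/mol = 60.98 g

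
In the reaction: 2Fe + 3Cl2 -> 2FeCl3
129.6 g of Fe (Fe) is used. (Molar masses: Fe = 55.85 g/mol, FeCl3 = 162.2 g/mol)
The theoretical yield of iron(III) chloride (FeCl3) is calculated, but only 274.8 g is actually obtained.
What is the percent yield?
Moles of Fe = 129.6 g ÷ 55.85 g/mol = 2.3205 mol
Mole ratio: 2 mol FeCl3 / 2 mol Fe
Moles of FeCl3 = 2.3205 × (2/2) = 2.3205 mol
Theoretical yield = 2.3205 mol × 162.2 g/mol = 376.39 g
Actual yield = 274.8 g
Percent yield = (274.8 / 376.39) × 100% = 73.0%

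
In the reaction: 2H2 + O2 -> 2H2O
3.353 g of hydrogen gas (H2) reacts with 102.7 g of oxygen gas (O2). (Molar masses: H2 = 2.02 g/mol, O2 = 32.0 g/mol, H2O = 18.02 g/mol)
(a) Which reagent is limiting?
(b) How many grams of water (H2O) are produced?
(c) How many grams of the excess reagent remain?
(a) H2, (b) 29.91 g, (c) 76.14 g

Moles of H2 = 3.353 g ÷ 2.02 g/mol = 1.6599 mol
Moles of O2 = 102.7 g ÷ 32.0 g/mol = 3.20938 mol
Moles ÷ coefficient: H2: 1.6599/2 = 0.83, O2: 3.20938/1 = 3.209
(a) H2 has the smaller value, so H2 is the limiting reagent.
(b) Moles of H2O = 1.6599 mol H2 × (2/2) = 1.6599 mol; mass = 1.6599 mol × 18.02 g/mol = 29.91 g
(c) O2 consumed = 1.6599 × (1/2) = 0.82995 mol; remaining = 3.20938 − 0.82995 = 2.37942 mol; mass = 2.37942 mol × 32.0 g/mol = 76.14 g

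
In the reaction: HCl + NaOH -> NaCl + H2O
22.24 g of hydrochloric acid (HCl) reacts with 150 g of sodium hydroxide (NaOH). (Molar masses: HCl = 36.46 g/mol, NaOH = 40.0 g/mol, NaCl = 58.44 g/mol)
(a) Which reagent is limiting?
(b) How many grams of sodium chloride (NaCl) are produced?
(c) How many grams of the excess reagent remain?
(a) HCl, (b) 35.65 g, (c) 125.6 g

Moles of HCl = 22.24 g ÷ 36.46 g/mol = 0.609984 mol
Moles of NaOH = 150 g ÷ 40.0 g/mol = 3.75 mol
Moles ÷ coefficient: HCl: 0.609984/1 = 0.61, NaOH: 3.75/1 = 3.75
(a) HCl has the smaller value, so HCl is the limiting reagent.
(b) Moles of NaCl = 0.609984 mol HCl × (1/1) = 0.609984 mol; mass = 0.609984 mol × 58.44 g/mol = 35.65 g
(c) NaOH consumed = 0.609984 × (1/1) = 0.609984 mol; remaining = 3.75 − 0.609984 = 3.14002 mol; mass = 3.14002 mol × 40.0 g/mol = 125.6 g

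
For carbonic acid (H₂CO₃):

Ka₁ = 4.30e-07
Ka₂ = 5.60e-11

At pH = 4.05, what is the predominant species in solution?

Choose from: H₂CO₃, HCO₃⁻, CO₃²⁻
H₂CO₃

pKa1 = 6.37, pKa2 = 10.25. Each pKa is the crossover between adjacent species; pH = 4.05 lies in the region where H₂CO₃ predominates.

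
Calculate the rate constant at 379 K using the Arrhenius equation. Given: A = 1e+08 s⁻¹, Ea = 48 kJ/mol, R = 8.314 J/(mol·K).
2.42e+01 s⁻¹

k = A·exp(-Ea/(R·T)) = 1e+08·exp(-48000/(8.314·379)) = 1e+08·exp(-15.2332) = 1e+08·2.4227e-07 = 2.42e+01 s⁻¹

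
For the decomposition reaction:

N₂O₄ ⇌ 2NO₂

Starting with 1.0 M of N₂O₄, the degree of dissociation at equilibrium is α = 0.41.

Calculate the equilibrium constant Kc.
K_c = 1.1397

x = α·[A]₀ = 0.41 × 1.0 = 0.41 M dissociated.
At eq: [N₂O₄] = 1.0 − 0.41 = 0.59 M; [NO₂] = 2x = 0.82 M.
Kc = [NO₂]²/[N₂O₄] = (0.82)²/0.59 = 1.14.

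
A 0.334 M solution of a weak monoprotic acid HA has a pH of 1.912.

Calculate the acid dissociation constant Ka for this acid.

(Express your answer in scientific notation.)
K_a = 4.66e-04

[H⁺] = 10^(−pH) = 10^(−1.912) = 1.225e-02 M. For HA ⇌ H⁺ + A⁻, Ka = x²/(C − x) = (1.225e-02)²/(0.334 − 1.225e-02) = 4.66e-04.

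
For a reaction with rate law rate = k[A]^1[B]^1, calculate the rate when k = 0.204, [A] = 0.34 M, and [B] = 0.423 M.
0.02934 M/s

rate = k·[A]^1·[B]^1 = 0.204·(0.34)^1·(0.423)^1 = 0.204·0.34·0.423 = 0.02934 M/s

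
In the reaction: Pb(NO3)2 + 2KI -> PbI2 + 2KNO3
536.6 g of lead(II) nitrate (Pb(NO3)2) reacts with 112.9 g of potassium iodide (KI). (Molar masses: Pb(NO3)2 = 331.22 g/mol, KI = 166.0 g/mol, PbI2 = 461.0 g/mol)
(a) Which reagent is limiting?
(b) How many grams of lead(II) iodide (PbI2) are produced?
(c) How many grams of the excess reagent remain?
(a) KI, (b) 156.8 g, (c) 424 g

Moles of Pb(NO3)2 = 536.6 g ÷ 331.22 g/mol = 1.62007 mol
Moles of KI = 112.9 g ÷ 166.0 g/mol = 0.68012 mol
Moles ÷ coefficient: Pb(NO3)2: 1.62007/1 = 1.62, KI: 0.68012/2 = 0.3401
(a) KI has the smaller value, so KI is the limiting reagent.
(b) Moles of PbI2 = 0.68012 mol KI × (1/2) = 0.34006 mol; mass = 0.34006 mol × 461.0 g/mol = 156.8 g
(c) Pb(NO3)2 consumed = 0.68012 × (1/2) = 0.34006 mol; remaining = 1.62007 − 0.34006 = 1.28001 mol; mass = 1.28001 mol × 331.22 g/mol = 424 g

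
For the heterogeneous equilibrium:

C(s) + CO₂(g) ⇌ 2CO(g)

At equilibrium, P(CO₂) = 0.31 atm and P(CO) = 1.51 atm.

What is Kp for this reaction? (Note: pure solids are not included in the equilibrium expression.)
K_p = 7.355

Solid C is excluded.
Kp = P(CO)²/P(CO₂) = (1.51)²/0.31 = 2.28/0.31 = 7.355.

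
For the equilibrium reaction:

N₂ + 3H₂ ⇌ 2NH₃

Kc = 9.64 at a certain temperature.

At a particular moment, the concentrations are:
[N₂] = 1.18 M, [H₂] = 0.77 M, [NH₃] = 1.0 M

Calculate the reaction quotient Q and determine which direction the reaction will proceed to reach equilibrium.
Q = 1.856, Q < K, reaction proceeds forward (toward products)

Q = ([NH₃]^2) / ([N₂] × [H₂]^3)
  = ((1.0)^2) / ((1.18)·(0.77)^3) = 1/0.53871 = 1.856
Since Q = 1.856 < Kc = 9.64, the reaction proceeds forward (toward products) to reach equilibrium.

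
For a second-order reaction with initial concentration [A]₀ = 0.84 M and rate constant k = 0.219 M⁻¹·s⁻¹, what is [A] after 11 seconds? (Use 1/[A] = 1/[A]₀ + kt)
0.2778 M

1/[A] = 1/[A]₀ + k·t = 1/0.84 + (0.219)·(11) = 1.1905 + 2.4090 = 3.5995
[A] = 1/3.5995 = 0.2778 M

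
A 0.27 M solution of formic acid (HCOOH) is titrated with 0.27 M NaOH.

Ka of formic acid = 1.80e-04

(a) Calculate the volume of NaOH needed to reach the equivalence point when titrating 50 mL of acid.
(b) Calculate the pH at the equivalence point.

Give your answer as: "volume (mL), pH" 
V = 50.0 mL, pH = 8.44

(a) At equivalence: moles acid = moles base.
moles acid = 0.27 × 0.05 = 0.0135 mol; V_NaOH = 0.0135/0.27 = 0.05 L = 50.0 mL.
(b) At equivalence, all acid → conjugate base A⁻ at [A⁻] = 0.0135/0.1 = 0.135 M.
Kb = Kw/Ka = 1.0e-14/1.80e-04 = 5.556e-11; [OH⁻] = √(Kb·[A⁻]) = 2.739e-06; pOH = 5.56; pH = 14 − pOH = 8.44.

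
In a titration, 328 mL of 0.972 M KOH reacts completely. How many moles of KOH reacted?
Moles = Molarity × Volume (L)
Moles = 0.972 M × 0.328 L = 0.3188 mol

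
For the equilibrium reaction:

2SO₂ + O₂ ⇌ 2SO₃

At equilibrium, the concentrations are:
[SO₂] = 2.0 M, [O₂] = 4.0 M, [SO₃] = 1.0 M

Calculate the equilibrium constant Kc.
K_c = 0.0625

Kc = ([SO₃]^2) / ([SO₂]^2 × [O₂])
   = ((1.0)^2) / ((2.0)^2·(4.0))
   = 1 / 16 = 0.0625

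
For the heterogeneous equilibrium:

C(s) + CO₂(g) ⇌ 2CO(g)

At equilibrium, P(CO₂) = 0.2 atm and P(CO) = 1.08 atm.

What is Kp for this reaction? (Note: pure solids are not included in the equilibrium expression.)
K_p = 5.832

Solid C is excluded.
Kp = P(CO)²/P(CO₂) = (1.08)²/0.2 = 1.166/0.2 = 5.832.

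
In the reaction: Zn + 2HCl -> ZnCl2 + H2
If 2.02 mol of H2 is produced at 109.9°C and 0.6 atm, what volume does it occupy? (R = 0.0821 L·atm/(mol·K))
T = 109.9°C + 273.15 = 383.05 K
V = nRT/P = (2.02 × 0.0821 × 383.05) / 0.6
V = 105.88 L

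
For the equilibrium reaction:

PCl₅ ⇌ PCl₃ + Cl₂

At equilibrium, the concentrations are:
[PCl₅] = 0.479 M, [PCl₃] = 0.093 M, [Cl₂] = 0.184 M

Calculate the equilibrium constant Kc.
K_c = 0.0357

Kc = ([PCl₃] × [Cl₂]) / ([PCl₅])
   = ((0.093)·(0.184)) / ((0.479))
   = 0.017112 / 0.479 = 0.0357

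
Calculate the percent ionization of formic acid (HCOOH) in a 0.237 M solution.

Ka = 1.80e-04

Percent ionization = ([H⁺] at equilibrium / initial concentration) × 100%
Percent ionization = 2.72%

Let x = [H⁺]. Ka = x²/(C - x) ⇒ x² + (1.80e-04)x - (1.80e-04)(0.237) = 0. x = 6.4421e-03. Percent = (6.4421e-03/0.237) × 100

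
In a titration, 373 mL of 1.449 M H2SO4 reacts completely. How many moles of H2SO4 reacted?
Moles = Molarity × Volume (L)
Moles = 1.449 M × 0.373 L = 0.5405 mol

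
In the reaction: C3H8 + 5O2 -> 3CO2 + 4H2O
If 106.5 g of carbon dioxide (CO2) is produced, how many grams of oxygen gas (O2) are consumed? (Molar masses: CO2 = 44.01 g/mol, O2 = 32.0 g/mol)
Moles of CO2 = 106.5 g ÷ 44.01 g/mol = 2.4199 mol
Mole ratio: 5 mol O2 / 3 mol CO2
Moles of O2 = 2.4199 × (5/3) = 4.03317 mol
Mass of O2 = 4.03317 mol × 32.0 g/mol = 129.1 g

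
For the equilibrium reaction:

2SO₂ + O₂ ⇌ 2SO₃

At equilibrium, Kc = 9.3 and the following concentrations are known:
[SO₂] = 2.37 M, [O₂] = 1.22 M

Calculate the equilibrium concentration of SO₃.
[SO₃] = 7.9831 M

Kc = ([SO₃]^2) / ([SO₂]^2 × [O₂]) = 9.3
[SO₃]^2 = Kc · (reactant terms)/(other product terms) = 9.3 · 6.8526 / 1 = 63.729
[SO₃] = (63.729)^(1/2) = 7.9831 M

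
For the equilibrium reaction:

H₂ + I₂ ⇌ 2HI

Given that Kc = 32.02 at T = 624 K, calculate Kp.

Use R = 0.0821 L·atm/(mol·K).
K_p = 32.0200

Δn = (moles gaseous products) − (moles gaseous reactants) = 0
T = 624 K; RT = 0.0821 × 624 = 51.2304
Kp = Kc·(RT)^Δn = 32.02 × (51.2304)^0 = 32.02 × 1 = 32.0200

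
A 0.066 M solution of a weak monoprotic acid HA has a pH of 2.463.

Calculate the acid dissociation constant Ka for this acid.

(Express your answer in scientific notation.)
K_a = 1.90e-04

[H⁺] = 10^(−pH) = 10^(−2.463) = 3.443e-03 M. For HA ⇌ H⁺ + A⁻, Ka = x²/(C − x) = (3.443e-03)²/(0.066 − 3.443e-03) = 1.90e-04.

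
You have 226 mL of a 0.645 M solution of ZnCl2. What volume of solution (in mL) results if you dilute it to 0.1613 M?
Using M₁V₁ = M₂V₂:
0.645 × 226 = 0.1613 × V₂
V₂ = (0.645 × 226) / 0.1613 = 903.7 mL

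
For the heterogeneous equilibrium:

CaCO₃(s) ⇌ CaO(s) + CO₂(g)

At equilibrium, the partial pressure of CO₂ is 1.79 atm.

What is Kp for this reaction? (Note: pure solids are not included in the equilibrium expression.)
K_p = 1.79

Solids (CaCO₃, CaO) have activity 1 and are excluded.
Kp = P(CO₂) = 1.79.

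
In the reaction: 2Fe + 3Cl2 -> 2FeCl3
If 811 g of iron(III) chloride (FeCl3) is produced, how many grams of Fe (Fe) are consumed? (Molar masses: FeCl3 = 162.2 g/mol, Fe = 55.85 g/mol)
Moles of FeCl3 = 811 g ÷ 162.2 g/mol = 5 mol
Mole ratio: 2 mol Fe / 2 mol FeCl3
Moles of Fe = 5 × (2/2) = 5 mol
Mass of Fe = 5 mol × 55.85 g/mol = 279.2 g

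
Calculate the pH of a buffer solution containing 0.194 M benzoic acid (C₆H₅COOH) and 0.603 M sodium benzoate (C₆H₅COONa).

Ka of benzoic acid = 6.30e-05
pH = 4.69

pKa = -log(6.30e-05) = 4.20. pH = pKa + log([A⁻]/[HA]) = 4.20 + log(0.603/0.194)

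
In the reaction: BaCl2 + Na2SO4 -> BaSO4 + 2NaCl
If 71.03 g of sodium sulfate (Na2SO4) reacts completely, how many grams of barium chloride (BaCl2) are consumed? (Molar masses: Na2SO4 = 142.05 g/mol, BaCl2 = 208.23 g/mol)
Moles of Na2SO4 = 71.03 g ÷ 142.05 g/mol = 0.500035 mol
Mole ratio: 1 mol BaCl2 / 1 mol Na2SO4
Moles of BaCl2 = 0.500035 × (1/1) = 0.500035 mol
Mass of BaCl2 = 0.500035 mol × 208.23 g/mol = 104.1 g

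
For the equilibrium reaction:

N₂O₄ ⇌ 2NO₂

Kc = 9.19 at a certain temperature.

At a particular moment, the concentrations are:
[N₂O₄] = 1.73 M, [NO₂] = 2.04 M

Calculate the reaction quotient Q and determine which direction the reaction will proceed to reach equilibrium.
Q = 2.406, Q < K, reaction proceeds forward (toward products)

Q = ([NO₂]^2) / ([N₂O₄])
  = ((2.04)^2) / ((1.73)) = 4.1616/1.73 = 2.406
Since Q = 2.406 < Kc = 9.19, the reaction proceeds forward (toward products) to reach equilibrium.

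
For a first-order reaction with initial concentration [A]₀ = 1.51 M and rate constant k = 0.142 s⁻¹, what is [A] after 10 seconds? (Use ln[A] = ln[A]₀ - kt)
0.3650 M

ln[A] = ln[A]₀ - k·t = ln(1.51) - (0.142)·(10) = 0.4121 - 1.4200 = -1.0079
[A] = e^(-1.0079) = 0.3650 M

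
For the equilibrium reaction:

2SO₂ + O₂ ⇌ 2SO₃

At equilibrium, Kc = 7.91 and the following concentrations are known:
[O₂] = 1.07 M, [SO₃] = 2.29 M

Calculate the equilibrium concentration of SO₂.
[SO₂] = 0.7871 M

Kc = ([SO₃]^2) / ([SO₂]^2 × [O₂]) = 7.91
[SO₂]^2 = (product terms)/(Kc · other reactant terms) = 5.2441 / (7.91 · 1.07) = 0.6196
[SO₂] = (0.6196)^(1/2) = 0.7871 M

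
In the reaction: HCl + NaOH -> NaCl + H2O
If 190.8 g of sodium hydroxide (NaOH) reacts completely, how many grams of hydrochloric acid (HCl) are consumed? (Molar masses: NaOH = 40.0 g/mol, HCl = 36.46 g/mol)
Moles of NaOH = 190.8 g ÷ 40.0 g/mol = 4.77 mol
Mole ratio: 1 mol HCl / 1 mol NaOH
Moles of HCl = 4.77 × (1/1) = 4.77 mol
Mass of HCl = 4.77 mol × 36.46 g/mol = 173.9 g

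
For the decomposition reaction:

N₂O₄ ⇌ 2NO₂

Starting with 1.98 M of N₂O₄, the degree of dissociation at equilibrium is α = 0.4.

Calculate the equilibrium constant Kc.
K_c = 2.1120

x = α·[A]₀ = 0.4 × 1.98 = 0.792 M dissociated.
At eq: [N₂O₄] = 1.98 − 0.792 = 1.188 M; [NO₂] = 2x = 1.584 M.
Kc = [NO₂]²/[N₂O₄] = (1.584)²/1.188 = 2.112.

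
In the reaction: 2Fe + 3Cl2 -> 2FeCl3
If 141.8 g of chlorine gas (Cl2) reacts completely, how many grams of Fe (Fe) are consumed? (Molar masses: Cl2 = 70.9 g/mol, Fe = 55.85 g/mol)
Moles of Cl2 = 141.8 g ÷ 70.9 g/mol = 2 mol
Mole ratio: 2 mol Fe / 3 mol Cl2
Moles of Fe = 2 × (2/3) = 1.33333 mol
Mass of Fe = 1.33333 mol × 55.85 g/mol = 74.47 g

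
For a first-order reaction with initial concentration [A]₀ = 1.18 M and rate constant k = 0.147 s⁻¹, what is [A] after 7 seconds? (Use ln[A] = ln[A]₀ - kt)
0.4217 M

ln[A] = ln[A]₀ - k·t = ln(1.18) - (0.147)·(7) = 0.1655 - 1.0290 = -0.8635
[A] = e^(-0.8635) = 0.4217 M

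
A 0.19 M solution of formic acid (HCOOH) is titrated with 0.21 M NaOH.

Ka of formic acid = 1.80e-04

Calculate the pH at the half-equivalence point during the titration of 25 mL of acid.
pH = pKa = 3.74

At the half-equivalence point, [HA] = [A⁻], so by Henderson–Hasselbalch pH = pKa + log(1) = pKa.
pKa = −log(1.80e-04) = 3.74.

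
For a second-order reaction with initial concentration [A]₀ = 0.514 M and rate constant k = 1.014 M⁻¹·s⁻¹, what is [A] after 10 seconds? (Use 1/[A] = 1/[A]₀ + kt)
0.0827 M

1/[A] = 1/[A]₀ + k·t = 1/0.514 + (1.014)·(10) = 1.9455 + 10.1400 = 12.0855
[A] = 1/12.0855 = 0.0827 M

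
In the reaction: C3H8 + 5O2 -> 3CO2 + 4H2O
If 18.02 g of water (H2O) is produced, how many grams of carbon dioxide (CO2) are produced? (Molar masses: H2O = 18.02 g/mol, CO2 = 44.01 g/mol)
Moles of H2O = 18.02 g ÷ 18.02 g/mol = 1 mol
Mole ratio: 3 mol CO2 / 4 mol H2O
Moles of CO2 = 1 × (3/4) = 0.75 mol
Mass of CO2 = 0.75 mol × 44.01 g/mol = 33.01 g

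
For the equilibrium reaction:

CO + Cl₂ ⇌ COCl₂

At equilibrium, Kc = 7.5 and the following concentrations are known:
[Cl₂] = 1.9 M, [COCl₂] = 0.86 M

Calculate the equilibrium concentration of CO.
[CO] = 0.0604 M

Kc = ([COCl₂]) / ([CO] × [Cl₂]) = 7.5
[CO]^1 = (product terms)/(Kc · other reactant terms) = 0.86 / (7.5 · 1.9) = 0.060351
[CO] = 0.0604 M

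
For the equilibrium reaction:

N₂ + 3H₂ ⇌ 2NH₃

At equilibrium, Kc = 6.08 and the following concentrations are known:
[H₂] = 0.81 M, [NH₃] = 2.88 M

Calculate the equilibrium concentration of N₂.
[N₂] = 2.5670 M

Kc = ([NH₃]^2) / ([N₂] × [H₂]^3) = 6.08
[N₂]^1 = (product terms)/(Kc · other reactant terms) = 8.2944 / (6.08 · 0.53144) = 2.567
[N₂] = 2.5670 M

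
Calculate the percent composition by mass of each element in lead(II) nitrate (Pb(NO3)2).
Pb: 62.56%, N: 8.46%, O: 28.98%

Molar mass of Pb(NO3)2 = 331.22 g/mol
% Pb = (1 × 207.2) / 331.22 × 100% = 207.2 / 331.22 × 100% = 62.56%
% N = (2 × 14.01) / 331.22 × 100% = 28.02 / 331.22 × 100% = 8.46%
% O = (6 × 16.0) / 331.22 × 100% = 96 / 331.22 × 100% = 28.98%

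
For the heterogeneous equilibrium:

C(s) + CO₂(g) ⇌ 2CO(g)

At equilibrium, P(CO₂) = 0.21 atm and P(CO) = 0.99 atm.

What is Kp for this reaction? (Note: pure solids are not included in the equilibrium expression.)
K_p = 4.667

Solid C is excluded.
Kp = P(CO)²/P(CO₂) = (0.99)²/0.21 = 0.9801/0.21 = 4.667.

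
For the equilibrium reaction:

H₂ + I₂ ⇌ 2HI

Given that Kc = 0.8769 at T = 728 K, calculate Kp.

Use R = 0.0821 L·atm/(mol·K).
K_p = 0.8769

Δn = (moles gaseous products) − (moles gaseous reactants) = 0
T = 728 K; RT = 0.0821 × 728 = 59.7688
Kp = Kc·(RT)^Δn = 0.8769 × (59.7688)^0 = 0.8769 × 1 = 0.8769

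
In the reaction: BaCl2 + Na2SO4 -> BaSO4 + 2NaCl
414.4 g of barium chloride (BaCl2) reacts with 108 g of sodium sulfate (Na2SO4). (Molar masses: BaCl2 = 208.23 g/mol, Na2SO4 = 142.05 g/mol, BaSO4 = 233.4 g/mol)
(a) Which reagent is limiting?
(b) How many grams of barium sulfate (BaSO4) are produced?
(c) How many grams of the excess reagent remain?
(a) Na2SO4, (b) 177.5 g, (c) 256.1 g

Moles of BaCl2 = 414.4 g ÷ 208.23 g/mol = 1.99011 mol
Moles of Na2SO4 = 108 g ÷ 142.05 g/mol = 0.760296 mol
Moles ÷ coefficient: BaCl2: 1.99011/1 = 1.99, Na2SO4: 0.760296/1 = 0.7603
(a) Na2SO4 has the smaller value, so Na2SO4 is the limiting reagent.
(b) Moles of BaSO4 = 0.760296 mol Na2SO4 × (1/1) = 0.760296 mol; mass = 0.760296 mol × 233.4 g/mol = 177.5 g
(c) BaCl2 consumed = 0.760296 × (1/1) = 0.760296 mol; remaining = 1.99011 − 0.760296 = 1.22981 mol; mass = 1.22981 mol × 208.23 g/mol = 256.1 g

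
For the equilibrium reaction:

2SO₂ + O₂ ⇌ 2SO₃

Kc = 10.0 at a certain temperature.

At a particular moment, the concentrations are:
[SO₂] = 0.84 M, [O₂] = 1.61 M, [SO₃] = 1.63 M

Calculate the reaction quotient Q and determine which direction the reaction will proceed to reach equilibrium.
Q = 2.339, Q < K, reaction proceeds forward (toward products)

Q = ([SO₃]^2) / ([SO₂]^2 × [O₂])
  = ((1.63)^2) / ((0.84)^2·(1.61)) = 2.6569/1.136 = 2.339
Since Q = 2.339 < Kc = 10.0, the reaction proceeds forward (toward products) to reach equilibrium.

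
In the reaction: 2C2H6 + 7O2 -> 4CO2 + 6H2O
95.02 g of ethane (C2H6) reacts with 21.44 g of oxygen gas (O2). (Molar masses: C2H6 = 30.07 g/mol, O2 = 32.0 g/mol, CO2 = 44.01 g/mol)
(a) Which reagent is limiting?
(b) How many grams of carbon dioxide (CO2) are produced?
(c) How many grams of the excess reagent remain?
(a) O2, (b) 16.85 g, (c) 89.26 g

Moles of C2H6 = 95.02 g ÷ 30.07 g/mol = 3.15996 mol
Moles of O2 = 21.44 g ÷ 32.0 g/mol = 0.67 mol
Moles ÷ coefficient: C2H6: 3.15996/2 = 1.58, O2: 0.67/7 = 0.09571
(a) O2 has the smaller value, so O2 is the limiting reagent.
(b) Moles of CO2 = 0.67 mol O2 × (4/7) = 0.382857 mol; mass = 0.382857 mol × 44.01 g/mol = 16.85 g
(c) C2H6 consumed = 0.67 × (2/7) = 0.191429 mol; remaining = 3.15996 − 0.191429 = 2.96853 mol; mass = 2.96853 mol × 30.07 g/mol = 89.26 g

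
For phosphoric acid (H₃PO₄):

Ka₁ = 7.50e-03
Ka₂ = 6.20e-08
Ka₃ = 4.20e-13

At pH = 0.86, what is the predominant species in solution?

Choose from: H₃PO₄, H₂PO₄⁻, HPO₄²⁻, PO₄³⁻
H₃PO₄

pKa1 = 2.12, pKa2 = 7.21, pKa3 = 12.38. Each pKa is the crossover between adjacent species; pH = 0.86 lies in the region where H₃PO₄ predominates.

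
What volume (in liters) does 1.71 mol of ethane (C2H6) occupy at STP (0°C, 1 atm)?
At STP, 1 mol of gas occupies 22.4 L
Volume = 1.71 mol × 22.4 L/mol = 38.30 L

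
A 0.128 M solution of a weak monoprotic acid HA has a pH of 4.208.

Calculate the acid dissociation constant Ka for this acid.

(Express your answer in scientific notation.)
K_a = 3.00e-08

[H⁺] = 10^(−pH) = 10^(−4.208) = 6.194e-05 M. For HA ⇌ H⁺ + A⁻, Ka = x²/(C − x) = (6.194e-05)²/(0.128 − 6.194e-05) = 3.00e-08.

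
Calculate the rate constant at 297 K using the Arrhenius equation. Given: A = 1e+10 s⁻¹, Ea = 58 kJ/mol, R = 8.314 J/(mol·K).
6.29e-01 s⁻¹

k = A·exp(-Ea/(R·T)) = 1e+10·exp(-58000/(8.314·297)) = 1e+10·exp(-23.4888) = 1e+10·6.2940e-11 = 6.29e-01 s⁻¹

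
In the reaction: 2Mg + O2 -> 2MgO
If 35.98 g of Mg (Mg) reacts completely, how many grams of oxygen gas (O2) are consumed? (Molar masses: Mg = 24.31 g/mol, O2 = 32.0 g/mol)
Moles of Mg = 35.98 g ÷ 24.31 g/mol = 1.48005 mol
Mole ratio: 1 mol O2 / 2 mol Mg
Moles of O2 = 1.48005 × (1/2) = 0.740025 mol
Mass of O2 = 0.740025 mol × 32.0 g/mol = 23.68 g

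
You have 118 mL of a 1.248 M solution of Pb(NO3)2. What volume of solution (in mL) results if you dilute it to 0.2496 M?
Using M₁V₁ = M₂V₂:
1.248 × 118 = 0.2496 × V₂
V₂ = (1.248 × 118) / 0.2496 = 590 mL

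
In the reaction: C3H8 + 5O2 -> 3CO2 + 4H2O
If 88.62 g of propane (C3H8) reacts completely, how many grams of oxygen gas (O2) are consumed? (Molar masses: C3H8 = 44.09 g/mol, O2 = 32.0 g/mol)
Moles of C3H8 = 88.62 g ÷ 44.09 g/mol = 2.00998 mol
Mole ratio: 5 mol O2 / 1 mol C3H8
Moles of O2 = 2.00998 × (5/1) = 10.0499 mol
Mass of O2 = 10.0499 mol × 32.0 g/mol = 321.6 g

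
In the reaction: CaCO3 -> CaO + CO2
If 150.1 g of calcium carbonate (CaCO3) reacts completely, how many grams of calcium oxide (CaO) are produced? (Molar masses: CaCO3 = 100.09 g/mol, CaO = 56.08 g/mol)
Moles of CaCO3 = 150.1 g ÷ 100.09 g/mol = 1.49965 mol
Mole ratio: 1 mol CaO / 1 mol CaCO3
Moles of CaO = 1.49965 × (1/1) = 1.49965 mol
Mass of CaO = 1.49965 mol × 56.08 g/mol = 84.1 g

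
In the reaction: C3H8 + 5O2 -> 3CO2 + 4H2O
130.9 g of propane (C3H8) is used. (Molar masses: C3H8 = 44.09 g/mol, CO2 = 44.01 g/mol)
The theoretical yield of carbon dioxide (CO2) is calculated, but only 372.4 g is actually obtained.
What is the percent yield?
Moles of C3H8 = 130.9 g ÷ 44.09 g/mol = 2.96893 mol
Mole ratio: 3 mol CO2 / 1 mol C3H8
Moles of CO2 = 2.96893 × (3/1) = 8.90678 mol
Theoretical yield = 8.90678 mol × 44.01 g/mol = 391.99 g
Actual yield = 372.4 g
Percent yield = (372.4 / 391.99) × 100% = 95.0%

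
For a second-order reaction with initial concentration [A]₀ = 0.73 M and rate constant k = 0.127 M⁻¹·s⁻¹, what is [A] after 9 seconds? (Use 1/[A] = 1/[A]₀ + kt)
0.3980 M

1/[A] = 1/[A]₀ + k·t = 1/0.73 + (0.127)·(9) = 1.3699 + 1.1430 = 2.5129
[A] = 1/2.5129 = 0.3980 M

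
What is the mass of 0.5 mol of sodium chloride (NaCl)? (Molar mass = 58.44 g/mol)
Mass = 0.5 mol × 58.44 g/mol = 29.22 g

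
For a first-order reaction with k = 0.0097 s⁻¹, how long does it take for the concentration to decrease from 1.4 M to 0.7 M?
71.46 s

From ln[A] = ln[A]₀ - k·t: t = ln([A]₀/[A])/k = ln(1.4/0.7)/0.0097 = ln(2.0000)/0.0097 = 0.6931/0.0097 = 71.46 s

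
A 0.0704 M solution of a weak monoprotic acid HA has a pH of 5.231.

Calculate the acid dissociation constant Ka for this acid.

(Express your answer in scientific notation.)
K_a = 4.90e-10

[H⁺] = 10^(−pH) = 10^(−5.231) = 5.875e-06 M. For HA ⇌ H⁺ + A⁻, Ka = x²/(C − x) = (5.875e-06)²/(0.0704 − 5.875e-06) = 4.90e-10.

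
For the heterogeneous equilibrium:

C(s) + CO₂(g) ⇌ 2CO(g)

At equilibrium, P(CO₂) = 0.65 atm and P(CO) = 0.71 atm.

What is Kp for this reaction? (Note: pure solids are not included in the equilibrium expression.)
K_p = 0.776

Solid C is excluded.
Kp = P(CO)²/P(CO₂) = (0.71)²/0.65 = 0.5041/0.65 = 0.776.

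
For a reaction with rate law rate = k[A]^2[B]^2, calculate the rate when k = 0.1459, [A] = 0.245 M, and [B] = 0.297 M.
0.0007725 M/s

rate = k·[A]^2·[B]^2 = 0.1459·(0.245)^2·(0.297)^2 = 0.1459·0.060025·0.088209 = 0.0007725 M/s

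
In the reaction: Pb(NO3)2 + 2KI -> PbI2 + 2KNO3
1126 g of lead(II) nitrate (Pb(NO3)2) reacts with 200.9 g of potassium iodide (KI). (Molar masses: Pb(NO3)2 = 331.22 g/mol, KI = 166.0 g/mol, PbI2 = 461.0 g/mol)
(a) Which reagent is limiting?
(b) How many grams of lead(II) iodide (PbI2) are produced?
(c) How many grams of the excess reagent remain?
(a) KI, (b) 279 g, (c) 925.6 g

Moles of Pb(NO3)2 = 1126 g ÷ 331.22 g/mol = 3.39955 mol
Moles of KI = 200.9 g ÷ 166.0 g/mol = 1.21024 mol
Moles ÷ coefficient: Pb(NO3)2: 3.39955/1 = 3.4, KI: 1.21024/2 = 0.6051
(a) KI has the smaller value, so KI is the limiting reagent.
(b) Moles of PbI2 = 1.21024 mol KI × (1/2) = 0.60512 mol; mass = 0.60512 mol × 461.0 g/mol = 279 g
(c) Pb(NO3)2 consumed = 1.21024 × (1/2) = 0.60512 mol; remaining = 3.39955 − 0.60512 = 2.79443 mol; mass = 2.79443 mol × 331.22 g/mol = 925.6 g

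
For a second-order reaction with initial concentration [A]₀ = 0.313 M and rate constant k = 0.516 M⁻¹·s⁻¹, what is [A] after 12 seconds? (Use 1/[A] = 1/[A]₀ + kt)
0.1065 M

1/[A] = 1/[A]₀ + k·t = 1/0.313 + (0.516)·(12) = 3.1949 + 6.1920 = 9.3869
[A] = 1/9.3869 = 0.1065 M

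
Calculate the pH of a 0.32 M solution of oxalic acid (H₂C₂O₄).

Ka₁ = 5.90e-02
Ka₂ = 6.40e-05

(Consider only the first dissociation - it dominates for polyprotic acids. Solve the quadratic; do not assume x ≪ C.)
pH = 0.95

x² + Ka₁·x − Ka₁·C = 0 with Ka₁ = 5.90e-02, C = 0.32.
x = (−Ka₁ + √(Ka₁² + 4·Ka₁·C))/2 = 1.1104e-01 M, so pH = 0.95.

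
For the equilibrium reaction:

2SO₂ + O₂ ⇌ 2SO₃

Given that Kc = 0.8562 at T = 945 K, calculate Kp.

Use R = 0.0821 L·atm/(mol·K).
K_p = 0.0110

Δn = (moles gaseous products) − (moles gaseous reactants) = -1
T = 945 K; RT = 0.0821 × 945 = 77.5845
Kp = Kc·(RT)^Δn = 0.8562 × (77.5845)^-1 = 0.8562 × 0.0128892 = 0.0110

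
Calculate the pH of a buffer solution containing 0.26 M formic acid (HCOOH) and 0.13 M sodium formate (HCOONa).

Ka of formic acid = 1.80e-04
pH = 3.44

pKa = -log(1.80e-04) = 3.74. pH = pKa + log([A⁻]/[HA]) = 3.74 + log(0.13/0.26)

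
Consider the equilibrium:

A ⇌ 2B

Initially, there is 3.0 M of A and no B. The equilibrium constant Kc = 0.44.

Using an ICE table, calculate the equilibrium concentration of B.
[B] = 1.044 M

ICE: [A] = 3.0 − x, [B] = 2x.
Kc = (2x)²/(3.0 − x) = 0.44 ⇒ 4x² + 0.44x − 1.32 = 0.
x = (−0.44 + √(0.44² + 4·4·1.32))/(2·4) = (−0.44 + √21.314)/8 = 0.52208.
[B] = 2x = 1.044 M.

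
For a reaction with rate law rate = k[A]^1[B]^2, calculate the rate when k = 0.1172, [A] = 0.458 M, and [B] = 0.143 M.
0.001098 M/s

rate = k·[A]^1·[B]^2 = 0.1172·(0.458)^1·(0.143)^2 = 0.1172·0.458·0.020449 = 0.001098 M/s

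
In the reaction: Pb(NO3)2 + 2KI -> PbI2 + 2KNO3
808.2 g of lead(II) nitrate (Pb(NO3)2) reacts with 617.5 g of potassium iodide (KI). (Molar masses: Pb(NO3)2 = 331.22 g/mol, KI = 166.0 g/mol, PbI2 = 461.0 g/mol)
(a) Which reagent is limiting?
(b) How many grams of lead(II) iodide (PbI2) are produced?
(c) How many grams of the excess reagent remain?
(a) KI, (b) 857.4 g, (c) 192.2 g

Moles of Pb(NO3)2 = 808.2 g ÷ 331.22 g/mol = 2.44007 mol
Moles of KI = 617.5 g ÷ 166.0 g/mol = 3.71988 mol
Moles ÷ coefficient: Pb(NO3)2: 2.44007/1 = 2.44, KI: 3.71988/2 = 1.86
(a) KI has the smaller value, so KI is the limiting reagent.
(b) Moles of PbI2 = 3.71988 mol KI × (1/2) = 1.85994 mol; mass = 1.85994 mol × 461.0 g/mol = 857.4 g
(c) Pb(NO3)2 consumed = 3.71988 × (1/2) = 1.85994 mol; remaining = 2.44007 − 1.85994 = 0.58013 mol; mass = 0.58013 mol × 331.22 g/mol = 192.2 g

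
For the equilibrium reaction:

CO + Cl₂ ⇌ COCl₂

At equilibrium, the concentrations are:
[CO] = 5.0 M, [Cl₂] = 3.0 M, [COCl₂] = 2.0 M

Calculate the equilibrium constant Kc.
K_c = 0.1333

Kc = ([COCl₂]) / ([CO] × [Cl₂])
   = ((2.0)) / ((5.0)·(3.0))
   = 2 / 15 = 0.1333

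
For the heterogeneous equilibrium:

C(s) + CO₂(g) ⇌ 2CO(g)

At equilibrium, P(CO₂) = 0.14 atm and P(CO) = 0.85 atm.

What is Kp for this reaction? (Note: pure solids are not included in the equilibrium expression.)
K_p = 5.161

Solid C is excluded.
Kp = P(CO)²/P(CO₂) = (0.85)²/0.14 = 0.7225/0.14 = 5.161.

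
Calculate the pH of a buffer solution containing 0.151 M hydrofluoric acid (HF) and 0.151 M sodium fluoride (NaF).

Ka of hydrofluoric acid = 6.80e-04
pH = 3.17

pKa = -log(6.80e-04) = 3.17. pH = pKa + log([A⁻]/[HA]) = 3.17 + log(0.151/0.151)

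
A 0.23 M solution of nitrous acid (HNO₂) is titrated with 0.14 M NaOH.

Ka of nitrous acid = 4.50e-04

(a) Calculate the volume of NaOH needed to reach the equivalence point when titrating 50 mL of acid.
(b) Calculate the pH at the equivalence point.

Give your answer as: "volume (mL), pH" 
V = 82.1 mL, pH = 8.14

(a) At equivalence: moles acid = moles base.
moles acid = 0.23 × 0.05 = 0.0115 mol; V_NaOH = 0.0115/0.14 = 0.08214 L = 82.1 mL.
(b) At equivalence, all acid → conjugate base A⁻ at [A⁻] = 0.0115/0.1321 = 0.08703 M.
Kb = Kw/Ka = 1.0e-14/4.50e-04 = 2.222e-11; [OH⁻] = √(Kb·[A⁻]) = 1.391e-06; pOH = 5.86; pH = 14 − pOH = 8.14.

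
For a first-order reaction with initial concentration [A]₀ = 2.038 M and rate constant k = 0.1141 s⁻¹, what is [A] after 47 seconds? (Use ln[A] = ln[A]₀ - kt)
0.0096 M

ln[A] = ln[A]₀ - k·t = ln(2.038) - (0.1141)·(47) = 0.7120 - 5.3627 = -4.6507
[A] = e^(-4.6507) = 0.0096 M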